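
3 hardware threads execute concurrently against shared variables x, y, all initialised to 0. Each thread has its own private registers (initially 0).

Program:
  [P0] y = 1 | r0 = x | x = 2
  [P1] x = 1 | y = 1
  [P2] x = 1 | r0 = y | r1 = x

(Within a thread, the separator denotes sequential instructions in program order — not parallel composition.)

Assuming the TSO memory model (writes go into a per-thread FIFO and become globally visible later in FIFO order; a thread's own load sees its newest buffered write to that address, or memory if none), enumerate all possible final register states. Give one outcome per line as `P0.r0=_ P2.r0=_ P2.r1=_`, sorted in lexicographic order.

outcome vector order: (P0.r0,P2.r0,P2.r1)
|TSO outcomes| = 8

P0.r0=0 P2.r0=0 P2.r1=1
P0.r0=0 P2.r0=0 P2.r1=2
P0.r0=0 P2.r0=1 P2.r1=1
P0.r0=0 P2.r0=1 P2.r1=2
P0.r0=1 P2.r0=0 P2.r1=1
P0.r0=1 P2.r0=0 P2.r1=2
P0.r0=1 P2.r0=1 P2.r1=1
P0.r0=1 P2.r0=1 P2.r1=2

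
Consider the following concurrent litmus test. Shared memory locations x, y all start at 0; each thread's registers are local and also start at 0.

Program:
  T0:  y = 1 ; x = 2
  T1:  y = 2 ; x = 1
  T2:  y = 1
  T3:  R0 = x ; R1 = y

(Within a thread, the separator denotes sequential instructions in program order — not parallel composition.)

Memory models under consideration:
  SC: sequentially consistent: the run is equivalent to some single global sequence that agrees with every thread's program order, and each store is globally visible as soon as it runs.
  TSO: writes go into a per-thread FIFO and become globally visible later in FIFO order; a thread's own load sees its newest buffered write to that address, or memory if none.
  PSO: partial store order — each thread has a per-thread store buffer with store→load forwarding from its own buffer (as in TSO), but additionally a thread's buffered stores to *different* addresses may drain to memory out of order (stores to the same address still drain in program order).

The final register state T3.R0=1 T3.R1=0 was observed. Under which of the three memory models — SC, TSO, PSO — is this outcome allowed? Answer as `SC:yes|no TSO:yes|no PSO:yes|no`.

SC:no TSO:no PSO:yes

outcome vector order: (T3.R0,T3.R1)
under SC → (0,0); (0,1); (0,2); (1,1); (1,2); (2,1); (2,2)
under TSO → (0,0); (0,1); (0,2); (1,1); (1,2); (2,1); (2,2)
under PSO → (0,0); (0,1); (0,2); (1,0); (1,1); (1,2); (2,0); (2,1); (2,2)
target (1,0) ∈ {PSO}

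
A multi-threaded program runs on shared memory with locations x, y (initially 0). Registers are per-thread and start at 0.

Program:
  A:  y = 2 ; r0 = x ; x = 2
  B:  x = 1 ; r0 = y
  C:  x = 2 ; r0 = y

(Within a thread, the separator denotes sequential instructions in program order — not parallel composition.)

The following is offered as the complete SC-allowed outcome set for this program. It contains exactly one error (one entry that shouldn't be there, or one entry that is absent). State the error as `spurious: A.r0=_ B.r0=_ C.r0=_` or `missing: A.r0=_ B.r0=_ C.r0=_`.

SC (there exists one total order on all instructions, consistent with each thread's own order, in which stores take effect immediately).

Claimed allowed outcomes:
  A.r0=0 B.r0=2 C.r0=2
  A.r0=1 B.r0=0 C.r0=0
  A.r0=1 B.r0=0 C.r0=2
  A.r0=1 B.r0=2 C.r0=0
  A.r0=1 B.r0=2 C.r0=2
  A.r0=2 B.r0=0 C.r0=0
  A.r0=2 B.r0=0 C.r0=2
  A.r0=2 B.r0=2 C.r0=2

missing: A.r0=2 B.r0=2 C.r0=0

outcome vector order: (A.r0,B.r0,C.r0)
[SC] allowed = {(0,2,2); (1,0,0); (1,0,2); (1,2,0); (1,2,2); (2,0,0); (2,0,2); (2,2,0); (2,2,2)}
SC∖claimed = {(2,2,0)}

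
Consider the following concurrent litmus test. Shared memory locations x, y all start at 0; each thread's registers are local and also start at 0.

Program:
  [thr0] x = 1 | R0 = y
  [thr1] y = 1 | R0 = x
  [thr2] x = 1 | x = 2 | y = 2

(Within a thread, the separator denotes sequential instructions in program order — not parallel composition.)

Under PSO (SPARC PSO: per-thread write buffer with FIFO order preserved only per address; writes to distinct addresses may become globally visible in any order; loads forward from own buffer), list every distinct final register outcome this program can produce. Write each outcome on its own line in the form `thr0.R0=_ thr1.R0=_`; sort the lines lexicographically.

thr0.R0=0 thr1.R0=0
thr0.R0=0 thr1.R0=1
thr0.R0=0 thr1.R0=2
thr0.R0=1 thr1.R0=0
thr0.R0=1 thr1.R0=1
thr0.R0=1 thr1.R0=2
thr0.R0=2 thr1.R0=0
thr0.R0=2 thr1.R0=1
thr0.R0=2 thr1.R0=2

outcome vector order: (thr0.R0,thr1.R0)
|PSO outcomes| = 9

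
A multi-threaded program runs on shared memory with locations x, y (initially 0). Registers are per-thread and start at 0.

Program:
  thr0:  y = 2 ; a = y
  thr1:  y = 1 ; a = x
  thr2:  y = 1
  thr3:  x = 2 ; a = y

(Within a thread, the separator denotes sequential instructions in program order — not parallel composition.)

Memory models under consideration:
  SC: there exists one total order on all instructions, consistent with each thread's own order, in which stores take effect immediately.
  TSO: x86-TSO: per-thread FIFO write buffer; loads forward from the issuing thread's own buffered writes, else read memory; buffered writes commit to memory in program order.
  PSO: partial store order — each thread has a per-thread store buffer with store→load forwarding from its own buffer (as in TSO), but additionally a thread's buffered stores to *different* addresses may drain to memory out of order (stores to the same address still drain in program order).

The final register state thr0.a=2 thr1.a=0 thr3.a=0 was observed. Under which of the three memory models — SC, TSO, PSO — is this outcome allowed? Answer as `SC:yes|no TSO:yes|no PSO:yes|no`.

SC:no TSO:yes PSO:yes

outcome vector order: (thr0.a,thr1.a,thr3.a)
SC: 10 outcomes — {1/0/1, 1/0/2, 1/2/0, 1/2/1, 1/2/2, 2/0/1, 2/0/2, 2/2/0, 2/2/1, 2/2/2}
TSO: 12 outcomes — {1/0/0, 1/0/1, 1/0/2, 1/2/0, 1/2/1, 1/2/2, 2/0/0, 2/0/1, 2/0/2, 2/2/0, 2/2/1, 2/2/2}
PSO: 12 outcomes — {1/0/0, 1/0/1, 1/0/2, 1/2/0, 1/2/1, 1/2/2, 2/0/0, 2/0/1, 2/0/2, 2/2/0, 2/2/1, 2/2/2}
target 2/0/0 ∈ {TSO,PSO}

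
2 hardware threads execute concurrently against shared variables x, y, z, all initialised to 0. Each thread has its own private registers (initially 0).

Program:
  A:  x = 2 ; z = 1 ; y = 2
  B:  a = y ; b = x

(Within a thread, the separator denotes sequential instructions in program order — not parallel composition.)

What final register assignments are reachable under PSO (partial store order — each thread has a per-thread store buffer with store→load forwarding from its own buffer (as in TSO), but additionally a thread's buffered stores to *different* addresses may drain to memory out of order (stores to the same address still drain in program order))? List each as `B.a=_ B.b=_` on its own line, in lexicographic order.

outcome vector order: (B.a,B.b)
|PSO outcomes| = 4

B.a=0 B.b=0
B.a=0 B.b=2
B.a=2 B.b=0
B.a=2 B.b=2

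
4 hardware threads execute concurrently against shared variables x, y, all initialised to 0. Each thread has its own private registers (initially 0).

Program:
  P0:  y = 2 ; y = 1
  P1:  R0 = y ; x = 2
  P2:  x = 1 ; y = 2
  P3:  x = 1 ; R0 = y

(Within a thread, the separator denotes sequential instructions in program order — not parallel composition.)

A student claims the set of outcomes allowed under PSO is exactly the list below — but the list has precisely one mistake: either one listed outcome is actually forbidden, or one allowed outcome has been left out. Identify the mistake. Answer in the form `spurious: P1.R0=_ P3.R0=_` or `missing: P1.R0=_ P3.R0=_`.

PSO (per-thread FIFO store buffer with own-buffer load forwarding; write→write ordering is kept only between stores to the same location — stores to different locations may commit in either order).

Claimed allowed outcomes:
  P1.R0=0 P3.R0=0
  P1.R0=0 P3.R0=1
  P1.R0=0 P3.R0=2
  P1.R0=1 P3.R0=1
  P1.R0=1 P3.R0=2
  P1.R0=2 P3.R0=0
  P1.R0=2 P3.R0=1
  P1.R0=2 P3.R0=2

missing: P1.R0=1 P3.R0=0

outcome vector order: (P1.R0,P3.R0)
under PSO → 0/0; 0/1; 0/2; 1/0; 1/1; 1/2; 2/0; 2/1; 2/2
PSO∖claimed = {1/0}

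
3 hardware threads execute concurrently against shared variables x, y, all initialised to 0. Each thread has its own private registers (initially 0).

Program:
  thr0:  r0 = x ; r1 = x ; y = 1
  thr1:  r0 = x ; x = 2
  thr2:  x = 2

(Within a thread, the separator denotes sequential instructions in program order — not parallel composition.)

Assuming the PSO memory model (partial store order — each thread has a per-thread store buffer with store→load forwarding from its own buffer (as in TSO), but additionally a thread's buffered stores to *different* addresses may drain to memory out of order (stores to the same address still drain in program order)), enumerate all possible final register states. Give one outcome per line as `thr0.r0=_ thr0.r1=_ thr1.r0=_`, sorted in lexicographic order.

outcome vector order: (thr0.r0,thr0.r1,thr1.r0)
|PSO outcomes| = 6

thr0.r0=0 thr0.r1=0 thr1.r0=0
thr0.r0=0 thr0.r1=0 thr1.r0=2
thr0.r0=0 thr0.r1=2 thr1.r0=0
thr0.r0=0 thr0.r1=2 thr1.r0=2
thr0.r0=2 thr0.r1=2 thr1.r0=0
thr0.r0=2 thr0.r1=2 thr1.r0=2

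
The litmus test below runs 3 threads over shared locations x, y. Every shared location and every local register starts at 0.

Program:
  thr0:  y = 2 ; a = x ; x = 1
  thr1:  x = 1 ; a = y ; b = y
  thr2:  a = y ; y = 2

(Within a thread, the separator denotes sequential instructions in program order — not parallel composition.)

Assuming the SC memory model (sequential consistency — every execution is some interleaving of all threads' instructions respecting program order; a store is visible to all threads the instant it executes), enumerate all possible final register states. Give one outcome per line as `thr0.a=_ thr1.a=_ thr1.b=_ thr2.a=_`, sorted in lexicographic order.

outcome vector order: (thr0.a,thr1.a,thr1.b,thr2.a)
|SC outcomes| = 8

thr0.a=0 thr1.a=2 thr1.b=2 thr2.a=0
thr0.a=0 thr1.a=2 thr1.b=2 thr2.a=2
thr0.a=1 thr1.a=0 thr1.b=0 thr2.a=0
thr0.a=1 thr1.a=0 thr1.b=0 thr2.a=2
thr0.a=1 thr1.a=0 thr1.b=2 thr2.a=0
thr0.a=1 thr1.a=0 thr1.b=2 thr2.a=2
thr0.a=1 thr1.a=2 thr1.b=2 thr2.a=0
thr0.a=1 thr1.a=2 thr1.b=2 thr2.a=2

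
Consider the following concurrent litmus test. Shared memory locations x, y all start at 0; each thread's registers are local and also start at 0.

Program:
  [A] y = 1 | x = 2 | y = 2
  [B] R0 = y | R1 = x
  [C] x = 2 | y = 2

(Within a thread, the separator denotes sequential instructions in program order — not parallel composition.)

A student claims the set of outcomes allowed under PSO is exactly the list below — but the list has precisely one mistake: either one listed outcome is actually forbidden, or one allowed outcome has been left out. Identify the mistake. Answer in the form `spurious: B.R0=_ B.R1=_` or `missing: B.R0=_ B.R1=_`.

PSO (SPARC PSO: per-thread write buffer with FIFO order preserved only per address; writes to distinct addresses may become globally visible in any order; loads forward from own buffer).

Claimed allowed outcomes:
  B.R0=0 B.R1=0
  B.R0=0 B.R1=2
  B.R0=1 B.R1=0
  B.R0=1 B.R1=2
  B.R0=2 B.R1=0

outcome vector order: (B.R0,B.R1)
under PSO → (0,0), (0,2), (1,0), (1,2), (2,0), (2,2)
PSO∖claimed = {(2,2)}

missing: B.R0=2 B.R1=2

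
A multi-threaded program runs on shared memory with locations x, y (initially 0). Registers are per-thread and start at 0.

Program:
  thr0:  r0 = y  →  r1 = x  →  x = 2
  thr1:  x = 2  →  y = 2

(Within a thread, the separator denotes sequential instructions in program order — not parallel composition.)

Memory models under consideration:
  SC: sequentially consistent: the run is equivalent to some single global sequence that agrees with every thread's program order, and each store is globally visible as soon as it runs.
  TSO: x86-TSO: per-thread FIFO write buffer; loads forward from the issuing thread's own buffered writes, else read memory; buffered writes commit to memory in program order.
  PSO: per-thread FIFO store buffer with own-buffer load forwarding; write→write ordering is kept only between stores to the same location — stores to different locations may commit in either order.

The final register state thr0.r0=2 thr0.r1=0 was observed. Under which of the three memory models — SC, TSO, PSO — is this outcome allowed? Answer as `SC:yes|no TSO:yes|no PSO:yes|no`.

SC:no TSO:no PSO:yes

outcome vector order: (thr0.r0,thr0.r1)
SC: 3 outcomes — {(0,0) (0,2) (2,2)}
TSO: 3 outcomes — {(0,0) (0,2) (2,2)}
PSO: 4 outcomes — {(0,0) (0,2) (2,0) (2,2)}
target (2,0) ∈ {PSO}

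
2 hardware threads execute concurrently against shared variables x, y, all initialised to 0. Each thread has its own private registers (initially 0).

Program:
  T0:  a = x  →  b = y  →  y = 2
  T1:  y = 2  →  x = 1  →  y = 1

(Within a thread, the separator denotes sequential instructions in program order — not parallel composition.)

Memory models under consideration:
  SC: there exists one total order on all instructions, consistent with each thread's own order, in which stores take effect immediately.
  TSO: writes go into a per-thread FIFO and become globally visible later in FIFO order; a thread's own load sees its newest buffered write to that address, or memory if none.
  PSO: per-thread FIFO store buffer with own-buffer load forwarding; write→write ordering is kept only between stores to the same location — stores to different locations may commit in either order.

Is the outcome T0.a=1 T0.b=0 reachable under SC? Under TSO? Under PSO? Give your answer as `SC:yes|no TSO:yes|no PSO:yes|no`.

outcome vector order: (T0.a,T0.b)
SC: 5 outcomes — {<0 0>, <0 1>, <0 2>, <1 1>, <1 2>}
TSO: 5 outcomes — {<0 0>, <0 1>, <0 2>, <1 1>, <1 2>}
PSO: 6 outcomes — {<0 0>, <0 1>, <0 2>, <1 0>, <1 1>, <1 2>}
target <1 0> ∈ {PSO}

SC:no TSO:no PSO:yes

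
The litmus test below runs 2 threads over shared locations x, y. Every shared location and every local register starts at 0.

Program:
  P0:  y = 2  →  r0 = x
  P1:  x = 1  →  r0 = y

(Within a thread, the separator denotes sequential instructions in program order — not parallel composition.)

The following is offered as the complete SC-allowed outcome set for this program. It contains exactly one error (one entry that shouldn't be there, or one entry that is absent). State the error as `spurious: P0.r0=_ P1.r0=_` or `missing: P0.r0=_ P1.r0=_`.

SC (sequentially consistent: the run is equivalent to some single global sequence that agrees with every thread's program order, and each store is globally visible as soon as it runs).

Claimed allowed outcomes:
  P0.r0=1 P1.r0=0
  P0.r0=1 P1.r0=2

outcome vector order: (P0.r0,P1.r0)
[SC] allowed = {02; 10; 12}
SC∖claimed = {02}

missing: P0.r0=0 P1.r0=2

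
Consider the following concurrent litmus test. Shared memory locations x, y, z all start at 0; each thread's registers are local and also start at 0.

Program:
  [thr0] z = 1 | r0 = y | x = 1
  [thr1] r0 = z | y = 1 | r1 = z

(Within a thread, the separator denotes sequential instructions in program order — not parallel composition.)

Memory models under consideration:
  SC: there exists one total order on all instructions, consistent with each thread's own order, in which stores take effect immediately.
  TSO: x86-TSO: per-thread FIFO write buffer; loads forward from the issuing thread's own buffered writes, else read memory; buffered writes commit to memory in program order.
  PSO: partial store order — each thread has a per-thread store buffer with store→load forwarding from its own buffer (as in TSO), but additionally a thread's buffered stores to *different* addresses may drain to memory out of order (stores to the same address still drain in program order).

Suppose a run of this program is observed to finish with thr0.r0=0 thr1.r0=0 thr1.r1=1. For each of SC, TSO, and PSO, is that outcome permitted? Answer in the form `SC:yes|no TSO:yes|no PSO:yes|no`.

SC:yes TSO:yes PSO:yes

outcome vector order: (thr0.r0,thr1.r0,thr1.r1)
SC: 5 outcomes — {<0 0 1>, <0 1 1>, <1 0 0>, <1 0 1>, <1 1 1>}
TSO: 6 outcomes — {<0 0 0>, <0 0 1>, <0 1 1>, <1 0 0>, <1 0 1>, <1 1 1>}
PSO: 6 outcomes — {<0 0 0>, <0 0 1>, <0 1 1>, <1 0 0>, <1 0 1>, <1 1 1>}
target <0 0 1> ∈ {SC,TSO,PSO}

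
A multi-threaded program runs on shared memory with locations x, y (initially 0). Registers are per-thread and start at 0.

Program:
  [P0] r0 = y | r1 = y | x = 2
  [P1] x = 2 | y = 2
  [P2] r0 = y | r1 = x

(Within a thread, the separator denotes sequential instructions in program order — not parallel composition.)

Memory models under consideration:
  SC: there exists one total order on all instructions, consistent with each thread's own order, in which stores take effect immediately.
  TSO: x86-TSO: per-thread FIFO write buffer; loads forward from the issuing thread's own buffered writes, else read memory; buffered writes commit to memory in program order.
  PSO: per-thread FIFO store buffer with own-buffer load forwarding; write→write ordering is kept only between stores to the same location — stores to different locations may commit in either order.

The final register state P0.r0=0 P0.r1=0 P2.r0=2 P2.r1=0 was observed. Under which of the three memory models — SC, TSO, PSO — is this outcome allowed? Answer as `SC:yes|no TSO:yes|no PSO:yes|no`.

SC:no TSO:no PSO:yes

outcome vector order: (P0.r0,P0.r1,P2.r0,P2.r1)
SC (9): 0/0/0/0 0/0/0/2 0/0/2/2 0/2/0/0 0/2/0/2 0/2/2/2 2/2/0/0 2/2/0/2 2/2/2/2
TSO (9): 0/0/0/0 0/0/0/2 0/0/2/2 0/2/0/0 0/2/0/2 0/2/2/2 2/2/0/0 2/2/0/2 2/2/2/2
PSO (12): 0/0/0/0 0/0/0/2 0/0/2/0 0/0/2/2 0/2/0/0 0/2/0/2 0/2/2/0 0/2/2/2 2/2/0/0 2/2/0/2 2/2/2/0 2/2/2/2
target 0/0/2/0 ∈ {PSO}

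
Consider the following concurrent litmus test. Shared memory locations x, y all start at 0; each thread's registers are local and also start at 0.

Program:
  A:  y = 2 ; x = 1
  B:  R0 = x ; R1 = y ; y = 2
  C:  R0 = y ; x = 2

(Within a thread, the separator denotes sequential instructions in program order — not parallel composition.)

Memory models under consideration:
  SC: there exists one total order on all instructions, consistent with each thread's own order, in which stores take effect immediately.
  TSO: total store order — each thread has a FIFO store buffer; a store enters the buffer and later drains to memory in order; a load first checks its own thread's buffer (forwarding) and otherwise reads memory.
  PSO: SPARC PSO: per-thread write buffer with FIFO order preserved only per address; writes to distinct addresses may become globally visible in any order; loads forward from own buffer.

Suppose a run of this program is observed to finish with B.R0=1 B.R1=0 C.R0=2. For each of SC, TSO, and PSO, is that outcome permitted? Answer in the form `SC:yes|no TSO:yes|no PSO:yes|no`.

SC:no TSO:no PSO:yes

outcome vector order: (B.R0,B.R1,C.R0)
SC: 9 outcomes — {<0 0 0> <0 0 2> <0 2 0> <0 2 2> <1 2 0> <1 2 2> <2 0 0> <2 2 0> <2 2 2>}
TSO: 9 outcomes — {<0 0 0> <0 0 2> <0 2 0> <0 2 2> <1 2 0> <1 2 2> <2 0 0> <2 2 0> <2 2 2>}
PSO: 11 outcomes — {<0 0 0> <0 0 2> <0 2 0> <0 2 2> <1 0 0> <1 0 2> <1 2 0> <1 2 2> <2 0 0> <2 2 0> <2 2 2>}
target <1 0 2> ∈ {PSO}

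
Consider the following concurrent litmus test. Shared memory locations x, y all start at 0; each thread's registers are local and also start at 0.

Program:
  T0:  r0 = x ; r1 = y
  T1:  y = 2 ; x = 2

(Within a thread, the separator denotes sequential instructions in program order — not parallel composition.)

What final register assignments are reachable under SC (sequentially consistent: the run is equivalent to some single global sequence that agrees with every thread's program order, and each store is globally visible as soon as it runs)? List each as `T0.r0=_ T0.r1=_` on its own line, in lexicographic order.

outcome vector order: (T0.r0,T0.r1)
|SC outcomes| = 3

T0.r0=0 T0.r1=0
T0.r0=0 T0.r1=2
T0.r0=2 T0.r1=2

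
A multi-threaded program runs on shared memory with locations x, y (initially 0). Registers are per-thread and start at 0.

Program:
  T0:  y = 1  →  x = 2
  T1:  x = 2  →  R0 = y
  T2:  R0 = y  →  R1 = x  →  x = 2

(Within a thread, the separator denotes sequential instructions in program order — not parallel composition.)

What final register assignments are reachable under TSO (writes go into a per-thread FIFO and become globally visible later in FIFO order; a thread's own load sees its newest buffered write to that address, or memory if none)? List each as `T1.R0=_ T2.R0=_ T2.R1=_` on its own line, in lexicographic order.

outcome vector order: (T1.R0,T2.R0,T2.R1)
|TSO outcomes| = 8

T1.R0=0 T2.R0=0 T2.R1=0
T1.R0=0 T2.R0=0 T2.R1=2
T1.R0=0 T2.R0=1 T2.R1=0
T1.R0=0 T2.R0=1 T2.R1=2
T1.R0=1 T2.R0=0 T2.R1=0
T1.R0=1 T2.R0=0 T2.R1=2
T1.R0=1 T2.R0=1 T2.R1=0
T1.R0=1 T2.R0=1 T2.R1=2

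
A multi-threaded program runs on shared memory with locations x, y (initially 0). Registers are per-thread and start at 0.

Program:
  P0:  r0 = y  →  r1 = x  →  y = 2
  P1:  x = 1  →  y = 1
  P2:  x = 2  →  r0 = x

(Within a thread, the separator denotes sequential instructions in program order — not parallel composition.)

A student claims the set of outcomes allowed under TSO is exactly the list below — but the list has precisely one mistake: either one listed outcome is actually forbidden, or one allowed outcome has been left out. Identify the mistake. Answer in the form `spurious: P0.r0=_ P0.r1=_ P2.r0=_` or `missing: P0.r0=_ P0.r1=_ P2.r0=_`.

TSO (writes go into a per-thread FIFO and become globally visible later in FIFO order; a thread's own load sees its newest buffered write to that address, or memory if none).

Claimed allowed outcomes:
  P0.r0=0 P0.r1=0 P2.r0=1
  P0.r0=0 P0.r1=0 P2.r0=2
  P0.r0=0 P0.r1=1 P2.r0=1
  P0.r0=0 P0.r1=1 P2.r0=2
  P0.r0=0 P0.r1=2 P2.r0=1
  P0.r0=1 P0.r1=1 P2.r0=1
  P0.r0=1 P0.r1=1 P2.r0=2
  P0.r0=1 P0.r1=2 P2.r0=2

outcome vector order: (P0.r0,P0.r1,P2.r0)
[TSO] allowed = {<0 0 1> <0 0 2> <0 1 1> <0 1 2> <0 2 1> <0 2 2> <1 1 1> <1 1 2> <1 2 2>}
TSO∖claimed = {<0 2 2>}

missing: P0.r0=0 P0.r1=2 P2.r0=2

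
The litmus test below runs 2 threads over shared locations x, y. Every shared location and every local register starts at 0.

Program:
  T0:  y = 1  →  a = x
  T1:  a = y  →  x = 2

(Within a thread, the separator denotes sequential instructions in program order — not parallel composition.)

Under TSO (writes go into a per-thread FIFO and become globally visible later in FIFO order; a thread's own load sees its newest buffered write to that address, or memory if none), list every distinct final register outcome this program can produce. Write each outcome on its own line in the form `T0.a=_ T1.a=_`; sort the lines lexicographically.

T0.a=0 T1.a=0
T0.a=0 T1.a=1
T0.a=2 T1.a=0
T0.a=2 T1.a=1

outcome vector order: (T0.a,T1.a)
|TSO outcomes| = 4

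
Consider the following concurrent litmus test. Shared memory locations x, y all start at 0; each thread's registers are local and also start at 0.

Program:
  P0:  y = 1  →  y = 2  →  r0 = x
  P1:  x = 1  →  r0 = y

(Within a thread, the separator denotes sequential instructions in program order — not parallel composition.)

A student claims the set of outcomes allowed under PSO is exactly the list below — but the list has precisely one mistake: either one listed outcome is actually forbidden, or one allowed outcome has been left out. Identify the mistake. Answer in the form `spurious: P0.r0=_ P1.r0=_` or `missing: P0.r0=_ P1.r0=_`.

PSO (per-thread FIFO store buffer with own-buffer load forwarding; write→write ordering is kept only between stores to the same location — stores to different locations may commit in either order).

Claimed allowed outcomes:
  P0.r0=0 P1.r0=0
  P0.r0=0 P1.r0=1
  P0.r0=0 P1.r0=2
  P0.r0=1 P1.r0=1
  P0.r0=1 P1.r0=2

outcome vector order: (P0.r0,P1.r0)
PSO: 6 outcomes — {(0,0); (0,1); (0,2); (1,0); (1,1); (1,2)}
PSO∖claimed = {(1,0)}

missing: P0.r0=1 P1.r0=0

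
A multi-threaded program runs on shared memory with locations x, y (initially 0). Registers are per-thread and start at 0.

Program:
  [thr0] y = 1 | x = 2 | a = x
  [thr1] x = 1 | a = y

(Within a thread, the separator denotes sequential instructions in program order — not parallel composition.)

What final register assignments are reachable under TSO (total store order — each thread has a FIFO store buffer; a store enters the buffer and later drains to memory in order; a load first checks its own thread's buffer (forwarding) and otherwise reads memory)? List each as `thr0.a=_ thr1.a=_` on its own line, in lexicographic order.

outcome vector order: (thr0.a,thr1.a)
|TSO outcomes| = 4

thr0.a=1 thr1.a=0
thr0.a=1 thr1.a=1
thr0.a=2 thr1.a=0
thr0.a=2 thr1.a=1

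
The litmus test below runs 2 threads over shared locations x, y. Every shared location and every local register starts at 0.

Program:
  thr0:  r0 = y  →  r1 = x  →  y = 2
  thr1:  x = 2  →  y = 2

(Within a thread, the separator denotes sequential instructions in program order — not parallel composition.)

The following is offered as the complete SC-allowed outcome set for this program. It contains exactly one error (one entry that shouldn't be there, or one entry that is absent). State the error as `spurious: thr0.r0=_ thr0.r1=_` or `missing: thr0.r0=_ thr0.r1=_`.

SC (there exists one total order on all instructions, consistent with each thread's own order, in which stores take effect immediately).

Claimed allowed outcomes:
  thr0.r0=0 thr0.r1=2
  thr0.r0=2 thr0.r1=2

missing: thr0.r0=0 thr0.r1=0

outcome vector order: (thr0.r0,thr0.r1)
[SC] allowed = {00; 02; 22}
SC∖claimed = {00}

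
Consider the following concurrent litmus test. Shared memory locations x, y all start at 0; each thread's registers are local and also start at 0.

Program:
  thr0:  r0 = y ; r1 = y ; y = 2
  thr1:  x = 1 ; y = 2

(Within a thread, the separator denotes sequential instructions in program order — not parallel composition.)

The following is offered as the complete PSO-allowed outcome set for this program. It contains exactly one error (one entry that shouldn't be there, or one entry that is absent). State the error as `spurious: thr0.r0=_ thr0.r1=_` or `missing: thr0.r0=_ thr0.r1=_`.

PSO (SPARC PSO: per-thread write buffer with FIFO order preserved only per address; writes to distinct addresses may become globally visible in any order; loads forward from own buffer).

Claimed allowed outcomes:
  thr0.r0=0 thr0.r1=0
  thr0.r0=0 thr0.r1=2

outcome vector order: (thr0.r0,thr0.r1)
PSO (3): 0/0 0/2 2/2
PSO∖claimed = {2/2}

missing: thr0.r0=2 thr0.r1=2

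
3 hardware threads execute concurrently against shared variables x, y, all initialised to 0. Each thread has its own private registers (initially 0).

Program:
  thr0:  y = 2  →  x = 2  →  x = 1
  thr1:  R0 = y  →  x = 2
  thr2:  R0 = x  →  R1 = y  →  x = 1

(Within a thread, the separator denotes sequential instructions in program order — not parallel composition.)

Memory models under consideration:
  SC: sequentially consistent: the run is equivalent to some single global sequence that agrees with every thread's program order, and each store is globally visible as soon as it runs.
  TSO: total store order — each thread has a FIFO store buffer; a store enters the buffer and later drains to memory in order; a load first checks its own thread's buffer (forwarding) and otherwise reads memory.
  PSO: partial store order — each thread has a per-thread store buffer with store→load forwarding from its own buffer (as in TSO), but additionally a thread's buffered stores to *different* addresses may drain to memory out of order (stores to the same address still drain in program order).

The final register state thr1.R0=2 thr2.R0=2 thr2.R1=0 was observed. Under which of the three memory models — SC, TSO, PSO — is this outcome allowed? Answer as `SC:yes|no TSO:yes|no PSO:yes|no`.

outcome vector order: (thr1.R0,thr2.R0,thr2.R1)
[SC] allowed = {0/0/0; 0/0/2; 0/1/2; 0/2/0; 0/2/2; 2/0/0; 2/0/2; 2/1/2; 2/2/2}
[TSO] allowed = {0/0/0; 0/0/2; 0/1/2; 0/2/0; 0/2/2; 2/0/0; 2/0/2; 2/1/2; 2/2/2}
[PSO] allowed = {0/0/0; 0/0/2; 0/1/0; 0/1/2; 0/2/0; 0/2/2; 2/0/0; 2/0/2; 2/1/0; 2/1/2; 2/2/0; 2/2/2}
target 2/2/0 ∈ {PSO}

SC:no TSO:no PSO:yes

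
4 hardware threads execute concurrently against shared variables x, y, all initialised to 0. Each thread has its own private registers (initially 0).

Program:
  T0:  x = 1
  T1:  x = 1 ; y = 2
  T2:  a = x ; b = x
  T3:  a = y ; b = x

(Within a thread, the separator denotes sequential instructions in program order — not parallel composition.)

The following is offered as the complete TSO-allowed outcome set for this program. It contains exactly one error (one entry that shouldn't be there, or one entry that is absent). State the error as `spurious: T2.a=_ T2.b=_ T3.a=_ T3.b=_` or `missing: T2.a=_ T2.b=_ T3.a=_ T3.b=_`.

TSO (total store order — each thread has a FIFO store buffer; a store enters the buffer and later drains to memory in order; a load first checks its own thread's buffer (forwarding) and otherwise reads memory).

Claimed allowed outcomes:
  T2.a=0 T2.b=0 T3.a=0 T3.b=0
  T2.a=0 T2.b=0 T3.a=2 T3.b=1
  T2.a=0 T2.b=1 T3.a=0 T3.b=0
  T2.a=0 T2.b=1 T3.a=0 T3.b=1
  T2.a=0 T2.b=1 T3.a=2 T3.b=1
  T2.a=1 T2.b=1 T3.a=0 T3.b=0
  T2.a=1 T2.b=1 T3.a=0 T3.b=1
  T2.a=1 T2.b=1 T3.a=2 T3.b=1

outcome vector order: (T2.a,T2.b,T3.a,T3.b)
under TSO → 0000, 0001, 0021, 0100, 0101, 0121, 1100, 1101, 1121
TSO∖claimed = {0001}

missing: T2.a=0 T2.b=0 T3.a=0 T3.b=1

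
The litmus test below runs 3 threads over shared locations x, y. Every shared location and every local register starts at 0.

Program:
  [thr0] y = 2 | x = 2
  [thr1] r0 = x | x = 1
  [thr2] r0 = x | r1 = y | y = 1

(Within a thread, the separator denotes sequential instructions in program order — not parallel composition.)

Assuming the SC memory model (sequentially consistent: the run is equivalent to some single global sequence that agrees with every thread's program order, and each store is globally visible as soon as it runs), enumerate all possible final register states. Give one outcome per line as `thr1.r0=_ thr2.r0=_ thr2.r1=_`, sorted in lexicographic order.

outcome vector order: (thr1.r0,thr2.r0,thr2.r1)
|SC outcomes| = 9

thr1.r0=0 thr2.r0=0 thr2.r1=0
thr1.r0=0 thr2.r0=0 thr2.r1=2
thr1.r0=0 thr2.r0=1 thr2.r1=0
thr1.r0=0 thr2.r0=1 thr2.r1=2
thr1.r0=0 thr2.r0=2 thr2.r1=2
thr1.r0=2 thr2.r0=0 thr2.r1=0
thr1.r0=2 thr2.r0=0 thr2.r1=2
thr1.r0=2 thr2.r0=1 thr2.r1=2
thr1.r0=2 thr2.r0=2 thr2.r1=2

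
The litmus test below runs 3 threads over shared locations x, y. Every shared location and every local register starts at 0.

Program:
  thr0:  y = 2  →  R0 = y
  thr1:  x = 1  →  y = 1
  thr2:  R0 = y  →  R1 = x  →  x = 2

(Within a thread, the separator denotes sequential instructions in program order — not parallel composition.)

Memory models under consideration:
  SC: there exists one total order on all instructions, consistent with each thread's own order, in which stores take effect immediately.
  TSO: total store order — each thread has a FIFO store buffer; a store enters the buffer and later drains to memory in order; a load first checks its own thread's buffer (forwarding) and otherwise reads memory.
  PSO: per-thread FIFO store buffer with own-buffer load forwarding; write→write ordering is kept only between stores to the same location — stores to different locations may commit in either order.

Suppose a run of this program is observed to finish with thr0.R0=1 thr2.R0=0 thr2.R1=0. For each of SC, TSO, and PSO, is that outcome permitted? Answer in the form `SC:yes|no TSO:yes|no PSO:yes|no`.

outcome vector order: (thr0.R0,thr2.R0,thr2.R1)
[SC] allowed = {(1,0,0); (1,0,1); (1,1,1); (1,2,0); (1,2,1); (2,0,0); (2,0,1); (2,1,1); (2,2,0); (2,2,1)}
[TSO] allowed = {(1,0,0); (1,0,1); (1,1,1); (1,2,0); (1,2,1); (2,0,0); (2,0,1); (2,1,1); (2,2,0); (2,2,1)}
[PSO] allowed = {(1,0,0); (1,0,1); (1,1,0); (1,1,1); (1,2,0); (1,2,1); (2,0,0); (2,0,1); (2,1,0); (2,1,1); (2,2,0); (2,2,1)}
target (1,0,0) ∈ {SC,TSO,PSO}

SC:yes TSO:yes PSO:yes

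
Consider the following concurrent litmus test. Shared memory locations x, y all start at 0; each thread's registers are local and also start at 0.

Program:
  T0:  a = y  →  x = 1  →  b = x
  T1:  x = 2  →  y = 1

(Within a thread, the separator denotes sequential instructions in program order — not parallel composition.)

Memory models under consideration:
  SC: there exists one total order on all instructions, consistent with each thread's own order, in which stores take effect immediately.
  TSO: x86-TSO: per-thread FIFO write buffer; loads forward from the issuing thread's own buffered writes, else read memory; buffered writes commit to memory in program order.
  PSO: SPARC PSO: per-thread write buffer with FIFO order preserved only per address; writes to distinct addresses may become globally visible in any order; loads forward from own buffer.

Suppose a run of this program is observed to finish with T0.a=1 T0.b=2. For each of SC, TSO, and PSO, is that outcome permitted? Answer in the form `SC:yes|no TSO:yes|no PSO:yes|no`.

SC:no TSO:no PSO:yes

outcome vector order: (T0.a,T0.b)
[SC] allowed = {01, 02, 11}
[TSO] allowed = {01, 02, 11}
[PSO] allowed = {01, 02, 11, 12}
target 12 ∈ {PSO}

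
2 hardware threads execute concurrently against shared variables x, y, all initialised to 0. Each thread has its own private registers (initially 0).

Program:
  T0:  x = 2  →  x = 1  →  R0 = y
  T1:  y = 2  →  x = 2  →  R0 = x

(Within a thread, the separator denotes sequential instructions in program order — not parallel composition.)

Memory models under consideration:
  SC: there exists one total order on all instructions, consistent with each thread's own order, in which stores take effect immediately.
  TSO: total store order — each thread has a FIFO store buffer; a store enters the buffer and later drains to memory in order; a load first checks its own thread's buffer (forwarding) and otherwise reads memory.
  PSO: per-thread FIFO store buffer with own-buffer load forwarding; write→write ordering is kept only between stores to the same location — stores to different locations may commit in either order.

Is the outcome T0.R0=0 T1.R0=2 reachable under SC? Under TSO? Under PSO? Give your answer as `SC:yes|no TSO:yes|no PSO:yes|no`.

outcome vector order: (T0.R0,T1.R0)
SC (3): <0 2>, <2 1>, <2 2>
TSO (4): <0 1>, <0 2>, <2 1>, <2 2>
PSO (4): <0 1>, <0 2>, <2 1>, <2 2>
target <0 2> ∈ {SC,TSO,PSO}

SC:yes TSO:yes PSO:yes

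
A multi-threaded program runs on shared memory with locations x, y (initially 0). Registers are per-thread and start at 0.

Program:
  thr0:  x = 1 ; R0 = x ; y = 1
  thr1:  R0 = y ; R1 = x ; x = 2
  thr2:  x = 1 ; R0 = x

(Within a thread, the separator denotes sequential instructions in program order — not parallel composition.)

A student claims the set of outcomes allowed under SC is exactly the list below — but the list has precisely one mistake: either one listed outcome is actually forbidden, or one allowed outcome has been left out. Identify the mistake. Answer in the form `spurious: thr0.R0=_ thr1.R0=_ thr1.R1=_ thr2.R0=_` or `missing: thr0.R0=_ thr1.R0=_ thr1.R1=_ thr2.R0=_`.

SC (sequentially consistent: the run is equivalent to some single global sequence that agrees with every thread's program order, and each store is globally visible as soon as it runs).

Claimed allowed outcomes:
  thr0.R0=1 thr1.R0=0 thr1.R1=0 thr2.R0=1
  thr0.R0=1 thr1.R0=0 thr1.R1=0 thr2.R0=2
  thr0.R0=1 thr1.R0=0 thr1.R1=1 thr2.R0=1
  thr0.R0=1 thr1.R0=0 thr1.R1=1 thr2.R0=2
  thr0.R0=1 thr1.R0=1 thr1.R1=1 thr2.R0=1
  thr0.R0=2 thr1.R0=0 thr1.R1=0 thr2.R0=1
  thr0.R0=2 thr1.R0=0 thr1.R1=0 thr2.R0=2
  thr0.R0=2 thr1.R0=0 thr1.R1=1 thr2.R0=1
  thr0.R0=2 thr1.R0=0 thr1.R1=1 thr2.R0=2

missing: thr0.R0=1 thr1.R0=1 thr1.R1=1 thr2.R0=2

outcome vector order: (thr0.R0,thr1.R0,thr1.R1,thr2.R0)
SC: 10 outcomes — {1/0/0/1; 1/0/0/2; 1/0/1/1; 1/0/1/2; 1/1/1/1; 1/1/1/2; 2/0/0/1; 2/0/0/2; 2/0/1/1; 2/0/1/2}
SC∖claimed = {1/1/1/2}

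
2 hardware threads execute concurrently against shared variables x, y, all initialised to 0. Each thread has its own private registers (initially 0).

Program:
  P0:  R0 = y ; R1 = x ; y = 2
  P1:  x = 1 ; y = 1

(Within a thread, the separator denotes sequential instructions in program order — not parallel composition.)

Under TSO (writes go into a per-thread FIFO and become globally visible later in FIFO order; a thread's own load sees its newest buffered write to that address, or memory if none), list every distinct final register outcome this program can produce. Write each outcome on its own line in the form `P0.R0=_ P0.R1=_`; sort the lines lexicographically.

P0.R0=0 P0.R1=0
P0.R0=0 P0.R1=1
P0.R0=1 P0.R1=1

outcome vector order: (P0.R0,P0.R1)
|TSO outcomes| = 3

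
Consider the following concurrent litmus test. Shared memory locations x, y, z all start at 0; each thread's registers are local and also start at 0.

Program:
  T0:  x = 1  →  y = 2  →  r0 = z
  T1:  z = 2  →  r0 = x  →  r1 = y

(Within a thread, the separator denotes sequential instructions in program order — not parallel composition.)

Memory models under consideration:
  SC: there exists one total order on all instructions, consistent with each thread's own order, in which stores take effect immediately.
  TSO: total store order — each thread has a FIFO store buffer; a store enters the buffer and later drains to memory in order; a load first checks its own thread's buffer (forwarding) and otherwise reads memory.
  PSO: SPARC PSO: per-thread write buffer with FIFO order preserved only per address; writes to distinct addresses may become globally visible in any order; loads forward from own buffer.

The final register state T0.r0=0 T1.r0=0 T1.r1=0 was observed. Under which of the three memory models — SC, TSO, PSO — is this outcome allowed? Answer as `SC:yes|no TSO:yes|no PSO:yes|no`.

outcome vector order: (T0.r0,T1.r0,T1.r1)
SC: 5 outcomes — {0/1/2; 2/0/0; 2/0/2; 2/1/0; 2/1/2}
TSO: 8 outcomes — {0/0/0; 0/0/2; 0/1/0; 0/1/2; 2/0/0; 2/0/2; 2/1/0; 2/1/2}
PSO: 8 outcomes — {0/0/0; 0/0/2; 0/1/0; 0/1/2; 2/0/0; 2/0/2; 2/1/0; 2/1/2}
target 0/0/0 ∈ {TSO,PSO}

SC:no TSO:yes PSO:yes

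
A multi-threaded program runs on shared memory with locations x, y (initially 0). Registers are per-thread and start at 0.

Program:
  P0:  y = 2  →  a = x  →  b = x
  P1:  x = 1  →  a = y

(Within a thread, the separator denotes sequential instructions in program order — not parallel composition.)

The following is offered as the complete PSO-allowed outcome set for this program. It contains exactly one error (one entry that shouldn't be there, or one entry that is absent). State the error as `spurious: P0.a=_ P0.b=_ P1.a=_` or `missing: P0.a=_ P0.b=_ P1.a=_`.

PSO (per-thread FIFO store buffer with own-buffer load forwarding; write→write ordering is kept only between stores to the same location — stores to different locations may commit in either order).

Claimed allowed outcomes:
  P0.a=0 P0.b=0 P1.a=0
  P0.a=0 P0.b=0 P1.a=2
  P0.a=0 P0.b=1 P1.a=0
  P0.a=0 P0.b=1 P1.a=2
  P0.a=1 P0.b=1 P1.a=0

outcome vector order: (P0.a,P0.b,P1.a)
under PSO → <0 0 0>, <0 0 2>, <0 1 0>, <0 1 2>, <1 1 0>, <1 1 2>
PSO∖claimed = {<1 1 2>}

missing: P0.a=1 P0.b=1 P1.a=2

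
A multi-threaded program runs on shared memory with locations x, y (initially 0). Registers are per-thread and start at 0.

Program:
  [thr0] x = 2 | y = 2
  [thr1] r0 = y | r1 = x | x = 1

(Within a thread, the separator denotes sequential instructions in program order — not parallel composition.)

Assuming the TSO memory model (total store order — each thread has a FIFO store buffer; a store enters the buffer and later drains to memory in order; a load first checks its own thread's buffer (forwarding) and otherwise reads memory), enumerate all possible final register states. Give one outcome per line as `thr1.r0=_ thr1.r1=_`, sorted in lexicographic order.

outcome vector order: (thr1.r0,thr1.r1)
|TSO outcomes| = 3

thr1.r0=0 thr1.r1=0
thr1.r0=0 thr1.r1=2
thr1.r0=2 thr1.r1=2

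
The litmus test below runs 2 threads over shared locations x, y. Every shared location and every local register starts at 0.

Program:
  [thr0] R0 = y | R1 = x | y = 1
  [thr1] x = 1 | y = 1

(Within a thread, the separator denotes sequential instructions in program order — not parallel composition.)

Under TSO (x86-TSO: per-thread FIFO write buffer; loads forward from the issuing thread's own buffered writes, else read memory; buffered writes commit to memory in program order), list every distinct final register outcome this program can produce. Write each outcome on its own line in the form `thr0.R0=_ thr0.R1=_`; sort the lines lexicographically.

outcome vector order: (thr0.R0,thr0.R1)
|TSO outcomes| = 3

thr0.R0=0 thr0.R1=0
thr0.R0=0 thr0.R1=1
thr0.R0=1 thr0.R1=1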